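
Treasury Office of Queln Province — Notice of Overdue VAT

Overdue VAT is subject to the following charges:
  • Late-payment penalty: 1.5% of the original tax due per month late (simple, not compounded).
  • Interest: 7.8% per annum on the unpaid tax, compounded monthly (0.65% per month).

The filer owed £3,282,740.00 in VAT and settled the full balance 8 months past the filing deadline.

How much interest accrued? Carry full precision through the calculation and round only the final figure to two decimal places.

£174,636.86

Interest: £3,282,740.00 × ((1 + 0.0065)^8 − 1) = £3,282,740.00 × 0.0531985… = £174,636.8590…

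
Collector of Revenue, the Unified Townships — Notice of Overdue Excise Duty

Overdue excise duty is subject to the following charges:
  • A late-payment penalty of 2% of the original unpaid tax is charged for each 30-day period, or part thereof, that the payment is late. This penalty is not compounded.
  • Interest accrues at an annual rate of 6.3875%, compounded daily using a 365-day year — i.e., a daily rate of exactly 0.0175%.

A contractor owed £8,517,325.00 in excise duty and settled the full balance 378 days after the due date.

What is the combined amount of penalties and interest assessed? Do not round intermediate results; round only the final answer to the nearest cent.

Penalty periods: ⌈378/30⌉ = 13; penalty = 13 × 2% × £8,517,325.00 = £2,214,504.50
Interest: £8,517,325.00 × ((1 + 0.000175)^378 − 1) = £8,517,325.00 × 0.06838078… = £582,421.3268…
Penalties + interest = £2,214,504.5000 + £582,421.3268… = £2,796,925.83

£2,796,925.83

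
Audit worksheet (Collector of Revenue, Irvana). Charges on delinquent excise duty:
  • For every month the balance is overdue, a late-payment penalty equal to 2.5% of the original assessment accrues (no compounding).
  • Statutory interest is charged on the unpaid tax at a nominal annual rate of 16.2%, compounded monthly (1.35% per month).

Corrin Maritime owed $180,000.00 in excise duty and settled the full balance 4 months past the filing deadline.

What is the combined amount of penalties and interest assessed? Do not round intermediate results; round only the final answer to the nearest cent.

$27,918.61

Late-payment penalty: 4 × 2.5% × $180,000.00 = $18,000.00
Interest: $180,000.00 × ((1 + 0.0135)^4 − 1) = $180,000.00 × 0.0551034… = $9,918.6074…
Penalties + interest = $18,000.0000 + $9,918.6074… = $27,918.61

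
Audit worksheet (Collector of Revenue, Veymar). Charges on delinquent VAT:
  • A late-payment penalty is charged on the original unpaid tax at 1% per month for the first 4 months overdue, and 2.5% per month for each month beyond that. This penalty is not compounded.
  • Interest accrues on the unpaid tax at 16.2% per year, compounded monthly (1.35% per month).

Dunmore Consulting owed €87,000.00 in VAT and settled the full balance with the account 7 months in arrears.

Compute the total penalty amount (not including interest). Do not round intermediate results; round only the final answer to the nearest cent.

€10,005.00

Penalty, months 1–4: 4 × 1% × €87,000.00 = €3,480.00
Penalty, months 5–7: 3 × 2.5% × €87,000.00 = €6,525.00
Total penalty = €3,480.00 + €6,525.00 = €10,005.00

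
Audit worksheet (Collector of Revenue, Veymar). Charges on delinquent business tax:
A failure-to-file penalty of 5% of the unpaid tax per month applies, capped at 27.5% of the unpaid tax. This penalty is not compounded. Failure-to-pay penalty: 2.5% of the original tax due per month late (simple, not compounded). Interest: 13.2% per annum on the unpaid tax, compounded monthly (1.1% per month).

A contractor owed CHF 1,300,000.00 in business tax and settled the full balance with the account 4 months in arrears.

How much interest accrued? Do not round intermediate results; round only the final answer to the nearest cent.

Interest: CHF 1,300,000.00 × ((1 + 0.011)^4 − 1) = CHF 1,300,000.00 × 0.0447313… = CHF 58,150.7402…

CHF 58,150.74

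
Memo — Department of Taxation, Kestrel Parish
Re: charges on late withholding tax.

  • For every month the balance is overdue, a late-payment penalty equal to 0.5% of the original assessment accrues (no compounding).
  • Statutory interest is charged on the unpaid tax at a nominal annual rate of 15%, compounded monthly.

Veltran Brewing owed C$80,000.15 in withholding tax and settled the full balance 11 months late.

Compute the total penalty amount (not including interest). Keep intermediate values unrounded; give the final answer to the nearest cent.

C$4,400.01

Late-payment penalty = 0.5% × C$80,000.15 × 11 mo = C$4,400.01…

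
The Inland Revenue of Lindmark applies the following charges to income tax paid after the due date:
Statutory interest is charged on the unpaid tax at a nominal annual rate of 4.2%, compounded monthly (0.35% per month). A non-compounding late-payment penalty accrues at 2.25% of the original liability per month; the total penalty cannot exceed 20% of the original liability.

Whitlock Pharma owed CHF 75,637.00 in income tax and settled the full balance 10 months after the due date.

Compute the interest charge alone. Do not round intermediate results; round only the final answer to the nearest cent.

Interest: CHF 75,637.00 × ((1 + 0.0035)^10 − 1) = CHF 75,637.00 × 0.0355564… = CHF 2,689.3814…

CHF 2,689.38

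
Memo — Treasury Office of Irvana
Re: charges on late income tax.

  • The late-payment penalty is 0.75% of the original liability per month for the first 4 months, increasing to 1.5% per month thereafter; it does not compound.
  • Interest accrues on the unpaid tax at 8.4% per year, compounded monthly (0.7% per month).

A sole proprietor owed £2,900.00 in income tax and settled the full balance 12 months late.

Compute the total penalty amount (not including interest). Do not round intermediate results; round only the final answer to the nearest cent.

£435.00

Penalty, months 1–4: 4 × 0.75% × £2,900.00 = £87.00
Penalty, months 5–12: 8 × 1.5% × £2,900.00 = £348.00
Total penalty = £87.00 + £348.00 = £435.00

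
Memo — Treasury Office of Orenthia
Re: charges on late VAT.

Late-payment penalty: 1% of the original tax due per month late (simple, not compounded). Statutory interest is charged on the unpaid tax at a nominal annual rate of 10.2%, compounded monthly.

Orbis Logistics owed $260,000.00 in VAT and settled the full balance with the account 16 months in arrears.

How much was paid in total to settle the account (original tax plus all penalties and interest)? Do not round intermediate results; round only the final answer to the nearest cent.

Late-payment penalty = 1% × $260,000.00 × 16 mo = $41,600.00
Interest (10.2%/yr ÷ 12 = 0.85%/month): $260,000.00 × ((1 + 0.0085)^16 − 1) = $37,706.1379…
Total = $260,000.00 + $41,600.0000 + $37,706.1379… = $339,306.14

$339,306.14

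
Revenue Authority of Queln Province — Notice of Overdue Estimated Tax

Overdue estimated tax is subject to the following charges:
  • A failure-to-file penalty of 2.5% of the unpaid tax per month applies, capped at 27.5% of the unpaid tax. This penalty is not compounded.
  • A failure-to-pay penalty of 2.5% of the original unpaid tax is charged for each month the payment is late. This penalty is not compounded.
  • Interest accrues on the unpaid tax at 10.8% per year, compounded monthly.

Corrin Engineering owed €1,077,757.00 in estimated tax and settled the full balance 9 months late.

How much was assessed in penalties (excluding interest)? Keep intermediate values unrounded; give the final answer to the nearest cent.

Failure-to-file: 9 × 2.5% × €1,077,757.00 = €242,495.33… (under the 27.5% cap)
Failure-to-pay penalty = 2.5% × €1,077,757.00 × 9 mo = €242,495.33…
Total penalty = €242,495.33… + €242,495.33… = €484,990.65

€484,990.65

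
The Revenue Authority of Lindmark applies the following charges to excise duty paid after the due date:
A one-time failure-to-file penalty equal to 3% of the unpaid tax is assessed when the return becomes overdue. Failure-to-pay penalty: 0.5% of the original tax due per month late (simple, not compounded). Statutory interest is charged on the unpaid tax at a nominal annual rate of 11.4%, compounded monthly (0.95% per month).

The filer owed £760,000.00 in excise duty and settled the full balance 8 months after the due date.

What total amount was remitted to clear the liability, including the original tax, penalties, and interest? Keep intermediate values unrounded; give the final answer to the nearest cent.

Failure-to-file penalty: 3% × £760,000.00 = £22,800.00
Failure-to-pay penalty = 0.5% × £760,000.00 × 8 mo = £30,400.00
Interest: £760,000.00 × ((1 + 0.0095)^8 − 1) = £760,000.00 × 0.0785756… = £59,717.4465…
Total = £760,000.00 + £53,200.0000 + £59,717.4465… = £872,917.45

£872,917.45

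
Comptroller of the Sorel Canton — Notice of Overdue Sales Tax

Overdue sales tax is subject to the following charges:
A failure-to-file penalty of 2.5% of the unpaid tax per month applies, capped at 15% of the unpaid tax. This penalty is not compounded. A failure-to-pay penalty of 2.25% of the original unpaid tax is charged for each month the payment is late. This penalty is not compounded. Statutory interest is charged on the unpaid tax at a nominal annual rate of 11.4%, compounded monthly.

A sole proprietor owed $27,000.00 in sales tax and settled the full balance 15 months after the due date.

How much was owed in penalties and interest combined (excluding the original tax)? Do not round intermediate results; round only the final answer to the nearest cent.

$17,276.70

Failure-to-file: 15 × 2.5% × $27,000.00 = $10,125.00, capped at 15% × $27,000.00 = $4,050.00
Failure-to-pay penalty: 15 × 2.25% × $27,000.00 = $9,112.50
Interest (11.4%/yr ÷ 12 = 0.95%/month): $27,000.00 × ((1 + 0.0095)^15 − 1) = $4,114.1982…
Penalties + interest = $13,162.5000 + $4,114.1982… = $17,276.70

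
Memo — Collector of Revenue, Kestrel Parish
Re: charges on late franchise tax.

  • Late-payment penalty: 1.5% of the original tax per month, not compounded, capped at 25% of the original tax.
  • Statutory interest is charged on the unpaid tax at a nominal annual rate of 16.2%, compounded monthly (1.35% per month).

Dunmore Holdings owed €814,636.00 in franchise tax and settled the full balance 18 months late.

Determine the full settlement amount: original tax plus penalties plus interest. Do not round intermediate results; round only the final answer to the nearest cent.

Penalty (uncapped): 18 × 1.5% × €814,636.00 = €219,951.72; cap = 25% × €814,636.00 = €203,659.00 → penalty = €203,659.00
Interest: €814,636.00 × ((1 + 0.0135)^18 − 1) = €814,636.00 × 0.2729975… = €222,393.6004…
Total = €814,636.00 + €203,659.0000 + €222,393.6004… = €1,240,688.60

€1,240,688.60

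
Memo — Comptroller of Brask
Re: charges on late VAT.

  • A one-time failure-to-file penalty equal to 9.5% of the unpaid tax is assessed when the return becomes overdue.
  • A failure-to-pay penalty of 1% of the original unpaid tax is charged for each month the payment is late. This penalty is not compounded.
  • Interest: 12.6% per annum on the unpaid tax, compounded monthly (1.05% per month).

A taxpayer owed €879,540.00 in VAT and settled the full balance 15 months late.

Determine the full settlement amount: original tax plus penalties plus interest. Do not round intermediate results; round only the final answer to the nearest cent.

Failure-to-file penalty: 9.5% × €879,540.00 = €83,556.30
Failure-to-pay penalty: 15 × 1% × €879,540.00 = €131,931.00
Interest: €879,540.00 × ((1 + 0.0105)^15 − 1) = €879,540.00 × 0.1696200… = €149,187.5318…
Total = €879,540.00 + €215,487.3000 + €149,187.5318… = €1,244,214.83

€1,244,214.83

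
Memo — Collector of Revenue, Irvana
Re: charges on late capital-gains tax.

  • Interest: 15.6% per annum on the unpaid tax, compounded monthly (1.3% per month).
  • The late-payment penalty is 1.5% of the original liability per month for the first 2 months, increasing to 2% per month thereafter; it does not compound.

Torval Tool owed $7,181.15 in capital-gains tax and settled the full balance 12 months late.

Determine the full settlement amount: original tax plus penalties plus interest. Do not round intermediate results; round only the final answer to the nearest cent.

Penalty, months 1–2: 2 × 1.5% × $7,181.15 = $215.43…
Penalty, months 3–12: 10 × 2% × $7,181.15 = $1,436.23
Interest: $7,181.15 × ((1 + 0.013)^12 − 1) = $7,181.15 × 0.1676518… = $1,203.9326…
Total = $7,181.15 + $1,651.6645 + $1,203.9326… = $10,036.75

$10,036.75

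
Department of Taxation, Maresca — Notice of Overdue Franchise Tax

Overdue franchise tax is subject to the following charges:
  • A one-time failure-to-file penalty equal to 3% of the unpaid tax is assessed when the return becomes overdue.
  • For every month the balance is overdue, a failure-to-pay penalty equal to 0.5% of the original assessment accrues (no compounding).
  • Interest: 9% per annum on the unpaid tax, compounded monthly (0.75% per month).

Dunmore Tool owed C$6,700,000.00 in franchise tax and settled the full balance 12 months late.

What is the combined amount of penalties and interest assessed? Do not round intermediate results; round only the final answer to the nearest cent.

Failure-to-file penalty: 3% × C$6,700,000.00 = C$201,000.00
Failure-to-pay penalty: 12 × 0.5% × C$6,700,000.00 = C$402,000.00
Interest: C$6,700,000.00 × ((1 + 0.0075)^12 − 1) = C$6,700,000.00 × 0.0938069… = C$628,506.2144…
Penalties + interest = C$603,000.0000 + C$628,506.2144… = C$1,231,506.21

C$1,231,506.21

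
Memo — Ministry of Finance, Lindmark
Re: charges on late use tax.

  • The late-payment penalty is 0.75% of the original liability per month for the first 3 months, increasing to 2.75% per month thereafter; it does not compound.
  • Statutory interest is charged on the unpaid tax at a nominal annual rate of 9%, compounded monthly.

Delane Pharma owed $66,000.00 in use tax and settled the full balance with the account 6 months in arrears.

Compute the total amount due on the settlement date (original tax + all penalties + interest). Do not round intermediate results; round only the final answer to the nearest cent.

$75,956.25

Penalty, months 1–3: 3 × 0.75% × $66,000.00 = $1,485.00
Penalty, months 4–6: 3 × 2.75% × $66,000.00 = $5,445.00
Interest (9%/yr ÷ 12 = 0.75%/month): $66,000.00 × ((1 + 0.0075)^6 − 1) = $3,026.2475…
Total = $66,000.00 + $6,930.0000 + $3,026.2475… = $75,956.25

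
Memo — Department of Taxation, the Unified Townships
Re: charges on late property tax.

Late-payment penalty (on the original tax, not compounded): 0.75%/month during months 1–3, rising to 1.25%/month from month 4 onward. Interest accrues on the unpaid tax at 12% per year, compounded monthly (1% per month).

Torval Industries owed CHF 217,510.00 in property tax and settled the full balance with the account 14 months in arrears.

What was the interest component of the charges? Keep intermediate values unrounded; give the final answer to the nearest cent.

CHF 32,512.14

Interest: CHF 217,510.00 × ((1 + 0.01)^14 − 1) = CHF 217,510.00 × 0.1494742… = CHF 32,512.1361…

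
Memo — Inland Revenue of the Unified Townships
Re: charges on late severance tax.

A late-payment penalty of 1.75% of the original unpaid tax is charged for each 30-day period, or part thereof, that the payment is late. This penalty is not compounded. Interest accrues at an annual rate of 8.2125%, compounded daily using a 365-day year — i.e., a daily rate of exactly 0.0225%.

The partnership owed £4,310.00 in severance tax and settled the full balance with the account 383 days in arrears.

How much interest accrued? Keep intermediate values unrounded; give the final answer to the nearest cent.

Interest: £4,310.00 × ((1 + 0.000225)^383 − 1) = £4,310.00 × 0.08998650… = £387.8418…

£387.84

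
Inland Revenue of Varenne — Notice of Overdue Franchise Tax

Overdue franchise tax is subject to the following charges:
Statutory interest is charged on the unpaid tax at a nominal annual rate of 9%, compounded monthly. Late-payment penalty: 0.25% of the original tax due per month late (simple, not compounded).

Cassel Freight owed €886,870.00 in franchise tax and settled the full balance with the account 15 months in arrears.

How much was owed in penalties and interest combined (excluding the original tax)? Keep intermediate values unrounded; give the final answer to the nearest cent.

€138,442.71

Late-payment penalty: 15 × 0.25% × €886,870.00 = €33,257.63…
Interest (9%/yr ÷ 12 = 0.75%/month): €886,870.00 × ((1 + 0.0075)^15 − 1) = €105,185.0827…
Penalties + interest = €33,257.6250 + €105,185.0827… = €138,442.71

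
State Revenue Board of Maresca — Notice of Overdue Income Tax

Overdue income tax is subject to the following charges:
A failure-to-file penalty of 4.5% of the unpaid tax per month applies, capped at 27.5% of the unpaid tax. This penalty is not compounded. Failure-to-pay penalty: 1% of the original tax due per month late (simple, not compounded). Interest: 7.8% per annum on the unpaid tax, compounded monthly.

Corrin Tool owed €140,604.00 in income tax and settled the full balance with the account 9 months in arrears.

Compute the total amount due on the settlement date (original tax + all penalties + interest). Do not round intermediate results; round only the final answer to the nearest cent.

€200,366.93

Failure-to-file: 9 × 4.5% × €140,604.00 = €56,944.62, capped at 27.5% × €140,604.00 = €38,666.10
Failure-to-pay penalty = 1% × €140,604.00 × 9 mo = €12,654.36
Interest (7.8%/yr ÷ 12 = 0.65%/month): €140,604.00 × ((1 + 0.0065)^9 − 1) = €8,442.4680…
Total = €140,604.00 + €51,320.4600 + €8,442.4680… = €200,366.93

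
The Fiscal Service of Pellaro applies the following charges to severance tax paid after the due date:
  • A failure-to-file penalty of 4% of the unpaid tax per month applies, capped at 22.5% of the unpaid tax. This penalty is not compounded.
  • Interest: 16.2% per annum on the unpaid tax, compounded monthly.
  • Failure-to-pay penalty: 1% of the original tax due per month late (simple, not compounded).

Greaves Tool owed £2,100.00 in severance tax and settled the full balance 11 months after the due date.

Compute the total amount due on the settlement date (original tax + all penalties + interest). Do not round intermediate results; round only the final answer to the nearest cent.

£3,137.28

Failure-to-file: 11 × 4% × £2,100.00 = £924.00, capped at 22.5% × £2,100.00 = £472.50
Failure-to-pay penalty: 11 × 1% × £2,100.00 = £231.00
Interest (16.2%/yr ÷ 12 = 1.35%/month): £2,100.00 × ((1 + 0.0135)^11 − 1) = £333.7759…
Total = £2,100.00 + £703.5000 + £333.7759… = £3,137.28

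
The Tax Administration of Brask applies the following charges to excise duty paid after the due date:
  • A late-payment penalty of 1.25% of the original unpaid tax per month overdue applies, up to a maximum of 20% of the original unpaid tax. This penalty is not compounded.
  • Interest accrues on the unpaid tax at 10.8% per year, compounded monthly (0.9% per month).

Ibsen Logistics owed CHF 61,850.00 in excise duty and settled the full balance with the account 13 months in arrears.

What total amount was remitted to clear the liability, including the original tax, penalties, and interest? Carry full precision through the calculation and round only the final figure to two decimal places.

CHF 79,541.03

Penalty: 13 × 1.25% × CHF 61,850.00 = CHF 10,050.63… (below the 20% cap of CHF 12,370.00)
Interest: CHF 61,850.00 × ((1 + 0.009)^13 − 1) = CHF 61,850.00 × 0.1235313… = CHF 7,640.4086…
Total = CHF 61,850.00 + CHF 10,050.6250 + CHF 7,640.4086… = CHF 79,541.03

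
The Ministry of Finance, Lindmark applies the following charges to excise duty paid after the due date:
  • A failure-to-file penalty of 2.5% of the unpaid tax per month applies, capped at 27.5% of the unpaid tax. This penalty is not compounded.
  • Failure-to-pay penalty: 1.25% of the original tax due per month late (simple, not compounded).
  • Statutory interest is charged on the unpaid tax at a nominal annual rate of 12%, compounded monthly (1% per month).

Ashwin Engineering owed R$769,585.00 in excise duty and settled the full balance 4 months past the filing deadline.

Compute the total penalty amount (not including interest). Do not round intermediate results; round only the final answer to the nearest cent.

R$115,437.75

Failure-to-file: 4 × 2.5% × R$769,585.00 = R$76,958.50 (under the 27.5% cap)
Failure-to-pay penalty: 4 × 1.25% × R$769,585.00 = R$38,479.25
Total penalty = R$76,958.50 + R$38,479.25 = R$115,437.75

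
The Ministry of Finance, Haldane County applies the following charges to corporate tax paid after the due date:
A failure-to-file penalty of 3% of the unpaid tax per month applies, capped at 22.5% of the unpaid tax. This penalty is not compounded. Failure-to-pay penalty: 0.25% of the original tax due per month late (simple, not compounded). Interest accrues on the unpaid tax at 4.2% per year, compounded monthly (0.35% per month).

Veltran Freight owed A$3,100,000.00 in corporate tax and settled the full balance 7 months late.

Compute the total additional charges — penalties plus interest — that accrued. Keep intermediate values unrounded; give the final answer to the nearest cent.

Failure-to-file: 7 × 3% × A$3,100,000.00 = A$651,000.00 (under the 22.5% cap)
Failure-to-pay penalty: 7 × 0.25% × A$3,100,000.00 = A$54,250.00
Interest: A$3,100,000.00 × ((1 + 0.0035)^7 − 1) = A$3,100,000.00 × 0.0247588… = A$76,752.1433…
Penalties + interest = A$705,250.0000 + A$76,752.1433… = A$782,002.14

A$782,002.14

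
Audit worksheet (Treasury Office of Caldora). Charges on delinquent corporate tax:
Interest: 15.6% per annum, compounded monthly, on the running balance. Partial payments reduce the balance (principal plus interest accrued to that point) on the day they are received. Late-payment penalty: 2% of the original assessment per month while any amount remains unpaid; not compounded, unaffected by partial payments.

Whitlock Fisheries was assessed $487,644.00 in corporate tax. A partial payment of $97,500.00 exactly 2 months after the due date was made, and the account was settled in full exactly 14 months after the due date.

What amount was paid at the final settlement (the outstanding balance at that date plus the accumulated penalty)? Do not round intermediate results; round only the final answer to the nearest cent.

$606,993.24

Monthly rate = 15.6% ÷ 12 = 1.3%
Balance at month 2: $487,644.0000 × (1 + 0.013)^2 = $500,405.1558…
After $97,500.00 payment: $500,405.1558… − $97,500.00 = $402,905.1558…
Balance at month 14: $402,905.1558… × (1 + 0.013)^12 = $470,452.9209…
Penalty: 14 × 2% × $487,644.00 = $136,540.32
Final settlement = outstanding balance + penalty = $470,452.9209… + $136,540.32 = $606,993.24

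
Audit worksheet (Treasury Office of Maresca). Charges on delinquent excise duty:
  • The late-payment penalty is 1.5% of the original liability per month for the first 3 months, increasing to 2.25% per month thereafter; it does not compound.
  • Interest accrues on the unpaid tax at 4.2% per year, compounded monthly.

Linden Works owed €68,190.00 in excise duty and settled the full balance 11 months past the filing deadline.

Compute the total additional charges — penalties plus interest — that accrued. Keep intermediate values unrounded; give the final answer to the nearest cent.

Penalty, months 1–3: 3 × 1.5% × €68,190.00 = €3,068.55
Penalty, months 4–11: 8 × 2.25% × €68,190.00 = €12,274.20
Interest (4.2%/yr ÷ 12 = 0.35%/month): €68,190.00 × ((1 + 0.0035)^11 − 1) = €2,671.7438…
Penalties + interest = €15,342.7500 + €2,671.7438… = €18,014.49

€18,014.49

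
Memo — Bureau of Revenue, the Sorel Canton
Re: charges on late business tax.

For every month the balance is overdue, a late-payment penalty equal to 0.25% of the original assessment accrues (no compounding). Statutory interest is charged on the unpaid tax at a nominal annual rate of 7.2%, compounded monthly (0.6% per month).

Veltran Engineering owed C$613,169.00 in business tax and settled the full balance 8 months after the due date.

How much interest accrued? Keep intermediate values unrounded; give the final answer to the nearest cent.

Interest: C$613,169.00 × ((1 + 0.006)^8 − 1) = C$613,169.00 × 0.0490202… = C$30,057.6591…

C$30,057.66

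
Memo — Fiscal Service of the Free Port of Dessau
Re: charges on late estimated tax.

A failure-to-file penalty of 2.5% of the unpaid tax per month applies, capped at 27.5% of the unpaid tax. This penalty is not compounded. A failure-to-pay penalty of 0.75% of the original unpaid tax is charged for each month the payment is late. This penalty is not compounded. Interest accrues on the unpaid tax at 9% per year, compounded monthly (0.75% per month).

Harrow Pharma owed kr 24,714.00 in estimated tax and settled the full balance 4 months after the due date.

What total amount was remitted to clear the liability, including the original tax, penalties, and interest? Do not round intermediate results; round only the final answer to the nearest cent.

kr 28,676.62

Failure-to-file: 4 × 2.5% × kr 24,714.00 = kr 2,471.40 (under the 27.5% cap)
Failure-to-pay penalty = 0.75% × kr 24,714.00 × 4 mo = kr 741.42
Interest: kr 24,714.00 × ((1 + 0.0075)^4 − 1) = kr 24,714.00 × 0.0303392… = kr 749.8028…
Total = kr 24,714.00 + kr 3,212.8200 + kr 749.8028… = kr 28,676.62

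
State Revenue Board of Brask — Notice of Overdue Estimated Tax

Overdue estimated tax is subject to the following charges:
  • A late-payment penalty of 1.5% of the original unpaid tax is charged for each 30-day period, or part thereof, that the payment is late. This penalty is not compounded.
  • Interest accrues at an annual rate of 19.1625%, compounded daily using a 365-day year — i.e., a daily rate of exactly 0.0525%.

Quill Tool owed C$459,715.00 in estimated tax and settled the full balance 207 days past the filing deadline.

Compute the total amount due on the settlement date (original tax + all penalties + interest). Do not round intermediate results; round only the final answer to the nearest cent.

C$560,745.73

Penalty periods: ⌈207/30⌉ = 7; penalty = 7 × 1.5% × C$459,715.00 = C$48,270.08…
Interest: C$459,715.00 × ((1 + 0.000525)^207 − 1) = C$459,715.00 × 0.11476819… = C$52,760.6589…
Total = C$459,715.00 + C$48,270.0750 + C$52,760.6589… = C$560,745.73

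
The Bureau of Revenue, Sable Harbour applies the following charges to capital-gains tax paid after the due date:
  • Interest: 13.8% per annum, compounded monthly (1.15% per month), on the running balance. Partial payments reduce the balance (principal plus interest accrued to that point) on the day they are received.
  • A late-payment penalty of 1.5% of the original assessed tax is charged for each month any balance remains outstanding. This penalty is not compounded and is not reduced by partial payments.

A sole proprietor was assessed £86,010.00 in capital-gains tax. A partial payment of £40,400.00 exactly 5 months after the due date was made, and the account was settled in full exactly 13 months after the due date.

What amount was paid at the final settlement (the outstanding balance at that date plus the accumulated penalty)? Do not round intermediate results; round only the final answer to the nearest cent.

£72,296.30

Balance at month 5: £86,010.0000 × (1 + 0.0115)^5 = £91,070.6389…
After £40,400.00 payment: £91,070.6389… − £40,400.00 = £50,670.6389…
Balance at month 13: £50,670.6389… × (1 + 0.0115)^8 = £55,524.3492…
Penalty: 13 × 1.5% × £86,010.00 = £16,771.95
Final settlement = outstanding balance + penalty = £55,524.3492… + £16,771.95 = £72,296.30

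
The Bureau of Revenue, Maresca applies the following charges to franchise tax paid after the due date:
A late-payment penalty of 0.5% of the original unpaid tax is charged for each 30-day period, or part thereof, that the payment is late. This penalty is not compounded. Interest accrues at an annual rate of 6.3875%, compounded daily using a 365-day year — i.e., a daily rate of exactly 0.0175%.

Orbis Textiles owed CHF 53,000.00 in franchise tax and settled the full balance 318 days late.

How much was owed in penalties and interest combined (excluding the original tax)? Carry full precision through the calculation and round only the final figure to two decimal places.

CHF 5,947.79

Penalty periods: ⌈318/30⌉ = 11; penalty = 11 × 0.5% × CHF 53,000.00 = CHF 2,915.00
Interest: CHF 53,000.00 × ((1 + 0.000175)^318 − 1) = CHF 53,000.00 × 0.05722244… = CHF 3,032.7894…
Penalties + interest = CHF 2,915.0000 + CHF 3,032.7894… = CHF 5,947.79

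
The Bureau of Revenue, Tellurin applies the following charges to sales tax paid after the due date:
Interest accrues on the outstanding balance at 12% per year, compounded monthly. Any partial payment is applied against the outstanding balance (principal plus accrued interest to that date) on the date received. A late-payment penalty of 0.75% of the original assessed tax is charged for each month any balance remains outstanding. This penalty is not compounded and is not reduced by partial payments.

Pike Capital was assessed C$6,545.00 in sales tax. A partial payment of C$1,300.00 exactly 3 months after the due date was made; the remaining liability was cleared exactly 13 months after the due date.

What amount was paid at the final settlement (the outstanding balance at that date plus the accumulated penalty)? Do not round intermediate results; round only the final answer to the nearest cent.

C$6,650.95

Monthly rate = 12% ÷ 12 = 1%
Balance at month 3: C$6,545.0000 × (1 + 0.01)^3 = C$6,743.3200…
After C$1,300.00 payment: C$6,743.3200… − C$1,300.00 = C$5,443.3200…
Balance at month 13: C$5,443.3200… × (1 + 0.01)^10 = C$6,012.8118…
Penalty: 13 × 0.75% × C$6,545.00 = C$638.14…
Final settlement = outstanding balance + penalty = C$6,012.8118… + C$638.14… = C$6,650.95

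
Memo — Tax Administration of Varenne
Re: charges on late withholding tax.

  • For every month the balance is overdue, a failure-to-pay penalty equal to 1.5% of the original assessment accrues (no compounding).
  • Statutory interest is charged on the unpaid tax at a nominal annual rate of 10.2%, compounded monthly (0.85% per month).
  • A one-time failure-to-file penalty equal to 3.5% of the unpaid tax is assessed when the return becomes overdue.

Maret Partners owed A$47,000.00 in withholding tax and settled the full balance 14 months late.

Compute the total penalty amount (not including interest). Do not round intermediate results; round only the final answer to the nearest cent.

A$11,515.00

Failure-to-file penalty: 3.5% × A$47,000.00 = A$1,645.00
Failure-to-pay penalty: 14 × 1.5% × A$47,000.00 = A$9,870.00
Total penalty = A$1,645.00 + A$9,870.00 = A$11,515.00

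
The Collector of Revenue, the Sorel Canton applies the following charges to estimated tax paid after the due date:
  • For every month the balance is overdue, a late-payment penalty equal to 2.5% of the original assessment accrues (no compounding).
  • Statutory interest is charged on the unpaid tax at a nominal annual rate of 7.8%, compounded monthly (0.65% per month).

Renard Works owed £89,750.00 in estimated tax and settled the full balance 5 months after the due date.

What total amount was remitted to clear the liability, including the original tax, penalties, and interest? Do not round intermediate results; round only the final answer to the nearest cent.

£103,923.79

Late-payment penalty = 2.5% × £89,750.00 × 5 mo = £11,218.75
Interest: £89,750.00 × ((1 + 0.0065)^5 − 1) = £89,750.00 × 0.0329253… = £2,955.0417…
Total = £89,750.00 + £11,218.7500 + £2,955.0417… = £103,923.79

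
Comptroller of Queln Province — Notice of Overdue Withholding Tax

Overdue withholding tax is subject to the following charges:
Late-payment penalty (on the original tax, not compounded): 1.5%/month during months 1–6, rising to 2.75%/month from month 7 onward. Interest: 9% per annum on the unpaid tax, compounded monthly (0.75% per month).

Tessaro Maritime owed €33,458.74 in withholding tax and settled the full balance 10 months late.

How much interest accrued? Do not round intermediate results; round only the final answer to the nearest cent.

€2,595.81

Interest: €33,458.74 × ((1 + 0.0075)^10 − 1) = €33,458.74 × 0.0775825… = €2,595.8142…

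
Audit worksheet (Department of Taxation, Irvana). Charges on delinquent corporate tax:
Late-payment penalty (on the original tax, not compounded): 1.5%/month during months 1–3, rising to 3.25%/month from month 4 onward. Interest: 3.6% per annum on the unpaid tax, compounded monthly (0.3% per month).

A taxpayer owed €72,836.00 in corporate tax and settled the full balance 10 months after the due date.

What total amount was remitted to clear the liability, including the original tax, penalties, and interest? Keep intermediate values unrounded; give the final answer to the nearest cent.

Penalty, months 1–3: 3 × 1.5% × €72,836.00 = €3,277.62
Penalty, months 4–10: 7 × 3.25% × €72,836.00 = €16,570.19
Interest: €72,836.00 × ((1 + 0.003)^10 − 1) = €72,836.00 × 0.0304083… = €2,214.8158…
Total = €72,836.00 + €19,847.8100 + €2,214.8158… = €94,898.63

€94,898.63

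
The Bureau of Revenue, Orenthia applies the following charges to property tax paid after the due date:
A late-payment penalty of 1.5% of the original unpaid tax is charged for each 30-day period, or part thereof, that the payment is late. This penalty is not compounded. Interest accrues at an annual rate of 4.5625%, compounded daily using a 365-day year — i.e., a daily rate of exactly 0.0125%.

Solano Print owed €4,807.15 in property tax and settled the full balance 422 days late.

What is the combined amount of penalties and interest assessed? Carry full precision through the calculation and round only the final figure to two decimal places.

€1,341.98

Penalty periods: ⌈422/30⌉ = 15; penalty = 15 × 1.5% × €4,807.15 = €1,081.61…
Interest: €4,807.15 × ((1 + 0.000125)^422 − 1) = €4,807.15 × 0.05416260… = €260.3677…
Penalties + interest = €1,081.6088… + €260.3677… = €1,341.98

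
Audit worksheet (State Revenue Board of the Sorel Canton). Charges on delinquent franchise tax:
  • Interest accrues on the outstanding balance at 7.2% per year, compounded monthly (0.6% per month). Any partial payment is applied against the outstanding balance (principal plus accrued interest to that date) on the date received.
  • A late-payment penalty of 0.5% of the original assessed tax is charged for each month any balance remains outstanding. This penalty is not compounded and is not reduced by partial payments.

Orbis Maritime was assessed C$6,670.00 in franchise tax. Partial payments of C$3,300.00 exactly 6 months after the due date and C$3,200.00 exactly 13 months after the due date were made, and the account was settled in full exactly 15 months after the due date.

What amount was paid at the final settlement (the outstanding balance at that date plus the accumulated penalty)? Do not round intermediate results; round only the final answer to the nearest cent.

Balance at month 6: C$6,670.0000 × (1 + 0.006)^6 = C$6,913.7507…
After C$3,300.00 payment: C$6,913.7507… − C$3,300.00 = C$3,613.7507…
Balance at month 13: C$3,613.7507… × (1 + 0.006)^7 = C$3,768.2878…
After C$3,200.00 payment: C$3,768.2878… − C$3,200.00 = C$568.2878…
Balance at month 15: C$568.2878… × (1 + 0.006)^2 = C$575.1277…
Penalty: 15 × 0.5% × C$6,670.00 = C$500.25
Final settlement = outstanding balance + penalty = C$575.1277… + C$500.25 = C$1,075.38

C$1,075.38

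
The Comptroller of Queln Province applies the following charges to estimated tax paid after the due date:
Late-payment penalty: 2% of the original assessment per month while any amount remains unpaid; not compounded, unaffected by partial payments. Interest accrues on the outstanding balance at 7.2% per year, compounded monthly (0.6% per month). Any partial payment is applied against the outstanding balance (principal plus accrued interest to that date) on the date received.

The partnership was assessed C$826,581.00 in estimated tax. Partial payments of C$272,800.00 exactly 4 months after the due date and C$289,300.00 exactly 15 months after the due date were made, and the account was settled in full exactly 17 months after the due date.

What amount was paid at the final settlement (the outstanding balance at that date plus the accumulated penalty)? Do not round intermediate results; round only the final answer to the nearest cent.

C$608,457.20

Balance at month 4: C$826,581.0000 × (1 + 0.006)^4 = C$846,598.2007…
After C$272,800.00 payment: C$846,598.2007… − C$272,800.00 = C$573,798.2007…
Balance at month 15: C$573,798.2007… × (1 + 0.006)^11 = C$612,825.7001…
After C$289,300.00 payment: C$612,825.7001… − C$289,300.00 = C$323,525.7001…
Balance at month 17: C$323,525.7001… × (1 + 0.006)^2 = C$327,419.6554…
Penalty: 17 × 2% × C$826,581.00 = C$281,037.54
Final settlement = outstanding balance + penalty = C$327,419.6554… + C$281,037.54 = C$608,457.20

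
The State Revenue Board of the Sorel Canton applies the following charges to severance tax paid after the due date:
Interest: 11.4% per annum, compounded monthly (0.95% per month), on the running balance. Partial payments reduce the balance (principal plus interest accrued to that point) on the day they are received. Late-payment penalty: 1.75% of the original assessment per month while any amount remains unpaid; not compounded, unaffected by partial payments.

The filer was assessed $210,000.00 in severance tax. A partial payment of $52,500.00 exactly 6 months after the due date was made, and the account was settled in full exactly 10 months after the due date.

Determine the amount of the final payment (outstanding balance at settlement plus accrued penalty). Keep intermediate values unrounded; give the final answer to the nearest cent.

$213,051.22

Balance at month 6: $210,000.0000 × (1 + 0.0095)^6 = $222,257.9142…
After $52,500.00 payment: $222,257.9142… − $52,500.00 = $169,757.9142…
Balance at month 10: $169,757.9142… × (1 + 0.0095)^4 = $176,301.2224…
Penalty: 10 × 1.75% × $210,000.00 = $36,750.00
Final settlement = outstanding balance + penalty = $176,301.2224… + $36,750.00 = $213,051.22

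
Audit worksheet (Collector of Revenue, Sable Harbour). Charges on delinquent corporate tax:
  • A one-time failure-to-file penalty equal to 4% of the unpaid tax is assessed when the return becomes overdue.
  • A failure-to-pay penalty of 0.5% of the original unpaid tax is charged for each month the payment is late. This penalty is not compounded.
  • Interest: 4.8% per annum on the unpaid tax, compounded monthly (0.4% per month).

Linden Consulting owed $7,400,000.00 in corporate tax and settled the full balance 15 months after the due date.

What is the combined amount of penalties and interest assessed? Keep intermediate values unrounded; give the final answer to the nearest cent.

Failure-to-file penalty: 4% × $7,400,000.00 = $296,000.00
Failure-to-pay penalty: 15 × 0.5% × $7,400,000.00 = $555,000.00
Interest: $7,400,000.00 × ((1 + 0.004)^15 − 1) = $7,400,000.00 × 0.0617095… = $456,650.0968…
Penalties + interest = $851,000.0000 + $456,650.0968… = $1,307,650.10

$1,307,650.10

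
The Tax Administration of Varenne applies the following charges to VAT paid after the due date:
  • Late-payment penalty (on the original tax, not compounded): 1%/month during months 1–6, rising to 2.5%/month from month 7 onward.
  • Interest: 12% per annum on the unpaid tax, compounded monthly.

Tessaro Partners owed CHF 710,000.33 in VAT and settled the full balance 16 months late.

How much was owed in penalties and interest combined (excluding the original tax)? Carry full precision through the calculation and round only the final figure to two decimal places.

Penalty, months 1–6: 6 × 1% × CHF 710,000.33 = CHF 42,600.02…
Penalty, months 7–16: 10 × 2.5% × CHF 710,000.33 = CHF 177,500.08…
Interest (12%/yr ÷ 12 = 1%/month): CHF 710,000.33 × ((1 + 0.01)^16 − 1) = CHF 122,530.8948…
Penalties + interest = CHF 220,100.1023 + CHF 122,530.8948… = CHF 342,631.00

CHF 342,631.00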